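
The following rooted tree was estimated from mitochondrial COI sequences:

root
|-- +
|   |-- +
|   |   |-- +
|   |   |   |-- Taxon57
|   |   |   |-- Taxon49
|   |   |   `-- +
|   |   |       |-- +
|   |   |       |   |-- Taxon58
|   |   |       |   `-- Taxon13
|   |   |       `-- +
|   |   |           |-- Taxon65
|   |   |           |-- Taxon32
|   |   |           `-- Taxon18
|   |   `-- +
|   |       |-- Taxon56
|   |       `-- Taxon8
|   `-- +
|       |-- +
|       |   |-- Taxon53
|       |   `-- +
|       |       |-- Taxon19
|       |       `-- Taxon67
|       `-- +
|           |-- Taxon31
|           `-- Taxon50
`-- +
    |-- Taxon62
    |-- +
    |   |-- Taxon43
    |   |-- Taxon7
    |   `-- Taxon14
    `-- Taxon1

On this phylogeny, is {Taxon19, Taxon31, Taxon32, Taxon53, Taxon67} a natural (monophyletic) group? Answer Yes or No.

No

The MRCA of the listed taxa subtends (((Taxon57,Taxon49,((Taxon58,Taxon13),(Taxon65,Taxon32,Taxon18))),(Taxon56,Taxon8)),((Taxon53,(Taxon19,Taxon67)),(Taxon31,Taxon50))).
That clade also contains Taxon13, Taxon18, Taxon49, Taxon50, Taxon56, Taxon57, Taxon58, Taxon65, Taxon8, which are not in the proposed group, so the group is not monophyletic.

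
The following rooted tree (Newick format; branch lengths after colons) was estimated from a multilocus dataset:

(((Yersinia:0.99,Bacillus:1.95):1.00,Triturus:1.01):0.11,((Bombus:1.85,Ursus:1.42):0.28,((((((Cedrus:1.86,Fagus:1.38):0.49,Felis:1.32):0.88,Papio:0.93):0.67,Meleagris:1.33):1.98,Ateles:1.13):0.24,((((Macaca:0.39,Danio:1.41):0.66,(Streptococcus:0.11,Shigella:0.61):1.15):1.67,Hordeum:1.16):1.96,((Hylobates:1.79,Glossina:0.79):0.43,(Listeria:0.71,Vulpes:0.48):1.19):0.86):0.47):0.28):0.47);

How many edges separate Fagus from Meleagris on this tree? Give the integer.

The MRCA of Fagus and Meleagris is the node subtending ((((Cedrus,Fagus),Felis),Papio),Meleagris).
From Fagus up to that node: 4 branches. From Meleagris up to the same node: 1 branch. Total: 4 + 1 = 5.

5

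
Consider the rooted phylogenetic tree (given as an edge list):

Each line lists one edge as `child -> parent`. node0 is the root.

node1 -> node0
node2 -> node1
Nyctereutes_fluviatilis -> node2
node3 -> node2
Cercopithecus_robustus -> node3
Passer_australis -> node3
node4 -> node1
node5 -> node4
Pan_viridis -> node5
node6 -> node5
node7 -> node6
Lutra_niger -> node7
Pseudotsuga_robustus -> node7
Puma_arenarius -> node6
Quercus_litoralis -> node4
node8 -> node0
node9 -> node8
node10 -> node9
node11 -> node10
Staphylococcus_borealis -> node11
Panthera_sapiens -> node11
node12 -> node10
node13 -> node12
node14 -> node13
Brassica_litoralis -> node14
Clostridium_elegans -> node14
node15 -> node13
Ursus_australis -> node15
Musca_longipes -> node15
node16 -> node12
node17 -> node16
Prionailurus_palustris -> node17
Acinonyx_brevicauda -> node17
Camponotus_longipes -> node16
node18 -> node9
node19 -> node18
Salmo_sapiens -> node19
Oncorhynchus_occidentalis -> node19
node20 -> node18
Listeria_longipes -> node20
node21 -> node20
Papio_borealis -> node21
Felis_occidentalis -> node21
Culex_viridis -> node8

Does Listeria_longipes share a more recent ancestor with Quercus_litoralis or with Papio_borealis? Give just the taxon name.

The MRCA of Listeria_longipes and Papio_borealis subtends (Listeria_longipes,(Papio_borealis,Felis_occidentalis)) (3 taxa).
The MRCA of Listeria_longipes and Quercus_litoralis is the root, subtending the entire tree (23 taxa).
The first is nested inside the second, so Listeria_longipes shares a more recent common ancestor with Papio_borealis.

Papio_borealis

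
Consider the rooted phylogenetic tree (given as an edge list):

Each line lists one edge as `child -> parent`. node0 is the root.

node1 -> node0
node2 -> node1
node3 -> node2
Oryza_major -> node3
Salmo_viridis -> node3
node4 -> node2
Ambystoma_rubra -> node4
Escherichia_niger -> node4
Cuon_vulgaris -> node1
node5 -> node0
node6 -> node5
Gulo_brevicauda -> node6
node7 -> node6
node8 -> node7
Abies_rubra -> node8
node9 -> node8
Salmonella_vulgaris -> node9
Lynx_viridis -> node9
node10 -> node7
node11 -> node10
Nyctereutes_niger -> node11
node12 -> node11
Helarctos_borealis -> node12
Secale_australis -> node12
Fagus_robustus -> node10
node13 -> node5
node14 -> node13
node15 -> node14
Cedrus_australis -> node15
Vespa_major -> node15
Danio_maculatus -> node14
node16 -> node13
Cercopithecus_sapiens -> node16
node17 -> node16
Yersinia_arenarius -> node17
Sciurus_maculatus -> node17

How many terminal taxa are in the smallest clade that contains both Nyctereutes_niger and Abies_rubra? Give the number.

7

The MRCA of Nyctereutes_niger and Abies_rubra is the node subtending ((Abies_rubra,(Salmonella_vulgaris,Lynx_viridis)),((Nyctereutes_niger,(Helarctos_borealis,Secale_australis)),Fagus_robustus)).
That clade contains 7 terminal taxa: Abies_rubra, Fagus_robustus, Helarctos_borealis, Lynx_viridis, Nyctereutes_niger, Salmonella_vulgaris, Secale_australis.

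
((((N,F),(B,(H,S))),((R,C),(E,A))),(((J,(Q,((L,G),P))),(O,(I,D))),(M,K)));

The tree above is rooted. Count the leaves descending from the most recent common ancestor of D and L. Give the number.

The MRCA of D and L is the node subtending ((J,(Q,((L,G),P))),(O,(I,D))).
That clade contains 8 terminal taxa: D, G, I, J, L, O, P, Q.

8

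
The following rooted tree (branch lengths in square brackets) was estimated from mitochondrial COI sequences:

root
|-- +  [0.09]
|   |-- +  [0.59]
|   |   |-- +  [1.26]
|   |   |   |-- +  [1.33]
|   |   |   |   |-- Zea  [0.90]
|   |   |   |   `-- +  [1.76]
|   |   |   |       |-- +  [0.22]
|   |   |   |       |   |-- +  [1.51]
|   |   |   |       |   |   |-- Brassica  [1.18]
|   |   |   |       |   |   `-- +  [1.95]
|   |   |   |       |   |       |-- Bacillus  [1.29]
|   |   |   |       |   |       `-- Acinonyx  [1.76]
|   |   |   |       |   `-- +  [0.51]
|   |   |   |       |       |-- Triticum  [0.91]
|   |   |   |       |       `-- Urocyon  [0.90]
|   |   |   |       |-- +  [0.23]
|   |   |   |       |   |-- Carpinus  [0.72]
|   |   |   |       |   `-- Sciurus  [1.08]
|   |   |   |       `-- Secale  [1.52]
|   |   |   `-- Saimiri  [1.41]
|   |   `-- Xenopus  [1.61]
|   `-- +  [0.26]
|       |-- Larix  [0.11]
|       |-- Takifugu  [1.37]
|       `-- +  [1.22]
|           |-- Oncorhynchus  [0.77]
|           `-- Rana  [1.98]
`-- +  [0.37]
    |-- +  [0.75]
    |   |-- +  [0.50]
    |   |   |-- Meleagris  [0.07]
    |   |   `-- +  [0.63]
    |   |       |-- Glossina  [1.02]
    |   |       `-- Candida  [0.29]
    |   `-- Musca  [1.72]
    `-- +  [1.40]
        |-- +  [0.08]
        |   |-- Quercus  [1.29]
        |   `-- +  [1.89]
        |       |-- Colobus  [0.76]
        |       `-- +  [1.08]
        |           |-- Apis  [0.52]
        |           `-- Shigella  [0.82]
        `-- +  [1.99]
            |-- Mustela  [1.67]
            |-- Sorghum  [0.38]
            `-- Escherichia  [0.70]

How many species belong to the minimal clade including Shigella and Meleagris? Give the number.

The MRCA of Shigella and Meleagris is the node subtending (((Meleagris,(Glossina,Candida)),Musca),((Quercus,(Colobus,(Apis,Shigella))),(Mustela,Sorghum,Escherichia))).
That clade contains 11 terminal taxa: Apis, Candida, Colobus, Escherichia, Glossina, Meleagris, Musca, Mustela, Quercus, Shigella, Sorghum.

11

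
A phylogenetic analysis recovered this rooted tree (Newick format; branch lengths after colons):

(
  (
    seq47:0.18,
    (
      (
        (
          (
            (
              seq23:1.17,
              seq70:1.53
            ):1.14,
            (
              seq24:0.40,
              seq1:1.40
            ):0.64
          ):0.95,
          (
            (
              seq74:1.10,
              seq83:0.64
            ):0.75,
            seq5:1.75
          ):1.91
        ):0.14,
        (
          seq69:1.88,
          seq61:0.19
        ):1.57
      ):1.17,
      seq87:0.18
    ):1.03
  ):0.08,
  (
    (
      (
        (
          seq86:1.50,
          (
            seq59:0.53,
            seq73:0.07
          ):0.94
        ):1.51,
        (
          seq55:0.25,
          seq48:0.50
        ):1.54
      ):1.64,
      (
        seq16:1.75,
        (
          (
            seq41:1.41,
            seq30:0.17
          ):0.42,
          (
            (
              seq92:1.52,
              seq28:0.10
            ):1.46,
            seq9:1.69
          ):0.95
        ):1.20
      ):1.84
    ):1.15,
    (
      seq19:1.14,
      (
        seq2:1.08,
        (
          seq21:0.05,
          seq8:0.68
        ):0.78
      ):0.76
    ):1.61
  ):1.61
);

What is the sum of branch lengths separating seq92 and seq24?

14.14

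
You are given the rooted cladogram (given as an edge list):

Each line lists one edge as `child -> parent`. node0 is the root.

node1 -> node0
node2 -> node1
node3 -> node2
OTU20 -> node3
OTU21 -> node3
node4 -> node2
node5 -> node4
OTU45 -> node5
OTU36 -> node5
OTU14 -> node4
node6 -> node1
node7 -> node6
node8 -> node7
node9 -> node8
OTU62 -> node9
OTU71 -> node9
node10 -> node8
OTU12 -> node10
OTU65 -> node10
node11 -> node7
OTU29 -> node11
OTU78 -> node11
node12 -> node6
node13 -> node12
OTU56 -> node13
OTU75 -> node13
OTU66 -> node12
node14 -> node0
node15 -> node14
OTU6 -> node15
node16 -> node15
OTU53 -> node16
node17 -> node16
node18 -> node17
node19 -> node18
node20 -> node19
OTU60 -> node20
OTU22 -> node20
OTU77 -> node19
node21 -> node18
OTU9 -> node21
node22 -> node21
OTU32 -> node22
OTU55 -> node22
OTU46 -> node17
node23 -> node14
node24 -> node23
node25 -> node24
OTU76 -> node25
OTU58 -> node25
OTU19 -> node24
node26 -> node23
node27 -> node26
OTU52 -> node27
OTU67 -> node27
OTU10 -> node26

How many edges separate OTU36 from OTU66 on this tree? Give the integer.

The MRCA of OTU36 and OTU66 is the node subtending (((OTU20,OTU21),((OTU45,OTU36),OTU14)),((((OTU62,OTU71),(OTU12,OTU65)),(OTU29,OTU78)),((OTU56,OTU75),OTU66))).
From OTU36 up to that node: 4 branches. From OTU66 up to the same node: 3 branches. Total: 4 + 3 = 7.

7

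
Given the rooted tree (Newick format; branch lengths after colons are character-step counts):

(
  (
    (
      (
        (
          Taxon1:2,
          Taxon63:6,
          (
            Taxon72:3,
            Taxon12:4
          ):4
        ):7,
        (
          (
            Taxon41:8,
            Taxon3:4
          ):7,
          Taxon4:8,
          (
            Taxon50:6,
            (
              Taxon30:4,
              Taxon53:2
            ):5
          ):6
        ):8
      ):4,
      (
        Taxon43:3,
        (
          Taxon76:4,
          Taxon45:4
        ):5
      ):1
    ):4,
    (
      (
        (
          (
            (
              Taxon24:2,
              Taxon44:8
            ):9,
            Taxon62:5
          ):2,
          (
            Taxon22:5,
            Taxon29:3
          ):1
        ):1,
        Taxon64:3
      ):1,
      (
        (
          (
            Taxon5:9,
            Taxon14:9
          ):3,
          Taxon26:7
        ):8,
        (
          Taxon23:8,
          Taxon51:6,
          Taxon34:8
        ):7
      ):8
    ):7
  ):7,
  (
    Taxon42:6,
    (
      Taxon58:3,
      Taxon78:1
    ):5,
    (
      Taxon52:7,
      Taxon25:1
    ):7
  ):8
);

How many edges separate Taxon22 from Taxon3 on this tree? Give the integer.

The MRCA of Taxon22 and Taxon3 is the node subtending ((((Taxon1,Taxon63,(Taxon72,Taxon12)),((Taxon41,Taxon3),Taxon4,(Taxon50,(Taxon30,Taxon53)))),(Taxon43,(Taxon76,Taxon45))),(((((Taxon24,Taxon44),Taxon62),(Taxon22,Taxon29)),Taxon64),(((Taxon5,Taxon14),Taxon26),(Taxon23,Taxon51,Taxon34)))).
From Taxon22 up to that node: 5 branches. From Taxon3 up to the same node: 5 branches. Total: 5 + 5 = 10.

10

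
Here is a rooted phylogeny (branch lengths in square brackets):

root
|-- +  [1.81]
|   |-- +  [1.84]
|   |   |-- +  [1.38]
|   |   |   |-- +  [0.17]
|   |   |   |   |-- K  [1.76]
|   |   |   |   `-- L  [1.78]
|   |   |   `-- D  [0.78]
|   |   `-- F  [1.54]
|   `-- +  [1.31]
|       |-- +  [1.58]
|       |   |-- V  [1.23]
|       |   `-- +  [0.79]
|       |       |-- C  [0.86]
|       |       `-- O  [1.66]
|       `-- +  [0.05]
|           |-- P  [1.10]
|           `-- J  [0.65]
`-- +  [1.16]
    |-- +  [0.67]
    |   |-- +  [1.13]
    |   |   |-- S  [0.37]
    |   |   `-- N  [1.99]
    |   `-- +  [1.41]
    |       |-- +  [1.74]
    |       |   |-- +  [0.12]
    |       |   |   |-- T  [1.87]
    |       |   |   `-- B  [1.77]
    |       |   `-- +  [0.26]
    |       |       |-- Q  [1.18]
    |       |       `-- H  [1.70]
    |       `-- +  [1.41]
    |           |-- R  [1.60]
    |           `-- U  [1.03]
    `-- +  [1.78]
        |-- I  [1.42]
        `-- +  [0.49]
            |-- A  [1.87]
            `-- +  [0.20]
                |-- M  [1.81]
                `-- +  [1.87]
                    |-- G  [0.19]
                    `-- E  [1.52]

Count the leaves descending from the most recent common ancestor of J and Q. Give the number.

22

The MRCA of J and Q is the root, so the clade is the entire tree.
That clade contains 22 terminal taxa: A, B, C, D, E, F, G, H, I, J, K, L, M, N, O, P, Q, R, S, T, U, V.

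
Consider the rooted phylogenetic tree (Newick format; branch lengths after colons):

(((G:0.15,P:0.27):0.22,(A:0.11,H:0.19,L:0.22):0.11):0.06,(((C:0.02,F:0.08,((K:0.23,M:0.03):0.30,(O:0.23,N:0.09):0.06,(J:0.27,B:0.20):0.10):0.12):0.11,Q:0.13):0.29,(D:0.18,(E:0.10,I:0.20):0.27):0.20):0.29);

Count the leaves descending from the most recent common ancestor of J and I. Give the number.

12

The MRCA of J and I is the node subtending (((C,F,((K,M),(O,N),(J,B))),Q),(D,(E,I))).
That clade contains 12 terminal taxa: B, C, D, E, F, I, J, K, M, N, O, Q.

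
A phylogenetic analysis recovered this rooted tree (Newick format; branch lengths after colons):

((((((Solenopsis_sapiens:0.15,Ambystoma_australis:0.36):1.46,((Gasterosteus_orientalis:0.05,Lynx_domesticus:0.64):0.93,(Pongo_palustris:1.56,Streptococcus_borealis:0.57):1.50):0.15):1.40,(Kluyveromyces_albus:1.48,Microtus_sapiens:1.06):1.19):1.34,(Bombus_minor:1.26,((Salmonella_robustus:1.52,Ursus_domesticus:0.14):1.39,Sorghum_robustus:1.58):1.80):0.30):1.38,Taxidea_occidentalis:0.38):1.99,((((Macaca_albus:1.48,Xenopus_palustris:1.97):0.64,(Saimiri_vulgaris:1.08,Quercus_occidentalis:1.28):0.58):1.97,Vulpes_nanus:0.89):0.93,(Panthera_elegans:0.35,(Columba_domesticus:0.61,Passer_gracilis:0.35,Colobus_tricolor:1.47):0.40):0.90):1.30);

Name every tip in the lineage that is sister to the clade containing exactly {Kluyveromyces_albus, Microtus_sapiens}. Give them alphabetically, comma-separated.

Ambystoma_australis, Gasterosteus_orientalis, Lynx_domesticus, Pongo_palustris, Solenopsis_sapiens, Streptococcus_borealis

The clade containing exactly {Kluyveromyces_albus, Microtus_sapiens} attaches to the tree at the node subtending (((Solenopsis_sapiens,Ambystoma_australis),((Gasterosteus_orientalis,Lynx_domesticus),(Pongo_palustris,Streptococcus_borealis))),(Kluyveromyces_albus,Microtus_sapiens)).
The other lineage descending from that same node — the sister group — is ((Solenopsis_sapiens,Ambystoma_australis),((Gasterosteus_orientalis,Lynx_domesticus),(Pongo_palustris,Streptococcus_borealis))); its 6 tips in alphabetical order are the answer.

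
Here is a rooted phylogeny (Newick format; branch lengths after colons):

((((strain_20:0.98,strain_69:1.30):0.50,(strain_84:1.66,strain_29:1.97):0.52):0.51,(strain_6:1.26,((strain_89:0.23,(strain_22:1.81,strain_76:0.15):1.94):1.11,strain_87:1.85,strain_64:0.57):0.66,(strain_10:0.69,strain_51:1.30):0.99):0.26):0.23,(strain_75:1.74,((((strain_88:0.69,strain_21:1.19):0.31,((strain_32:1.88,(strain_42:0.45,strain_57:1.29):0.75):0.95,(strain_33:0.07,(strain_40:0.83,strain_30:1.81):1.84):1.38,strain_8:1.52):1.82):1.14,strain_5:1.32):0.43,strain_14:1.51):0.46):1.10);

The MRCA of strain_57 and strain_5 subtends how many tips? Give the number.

The MRCA of strain_57 and strain_5 is the node subtending (((strain_88,strain_21),((strain_32,(strain_42,strain_57)),(strain_33,(strain_40,strain_30)),strain_8)),strain_5).
That clade contains 10 terminal taxa: strain_21, strain_30, strain_32, strain_33, strain_40, strain_42, strain_5, strain_57, strain_8, strain_88.

10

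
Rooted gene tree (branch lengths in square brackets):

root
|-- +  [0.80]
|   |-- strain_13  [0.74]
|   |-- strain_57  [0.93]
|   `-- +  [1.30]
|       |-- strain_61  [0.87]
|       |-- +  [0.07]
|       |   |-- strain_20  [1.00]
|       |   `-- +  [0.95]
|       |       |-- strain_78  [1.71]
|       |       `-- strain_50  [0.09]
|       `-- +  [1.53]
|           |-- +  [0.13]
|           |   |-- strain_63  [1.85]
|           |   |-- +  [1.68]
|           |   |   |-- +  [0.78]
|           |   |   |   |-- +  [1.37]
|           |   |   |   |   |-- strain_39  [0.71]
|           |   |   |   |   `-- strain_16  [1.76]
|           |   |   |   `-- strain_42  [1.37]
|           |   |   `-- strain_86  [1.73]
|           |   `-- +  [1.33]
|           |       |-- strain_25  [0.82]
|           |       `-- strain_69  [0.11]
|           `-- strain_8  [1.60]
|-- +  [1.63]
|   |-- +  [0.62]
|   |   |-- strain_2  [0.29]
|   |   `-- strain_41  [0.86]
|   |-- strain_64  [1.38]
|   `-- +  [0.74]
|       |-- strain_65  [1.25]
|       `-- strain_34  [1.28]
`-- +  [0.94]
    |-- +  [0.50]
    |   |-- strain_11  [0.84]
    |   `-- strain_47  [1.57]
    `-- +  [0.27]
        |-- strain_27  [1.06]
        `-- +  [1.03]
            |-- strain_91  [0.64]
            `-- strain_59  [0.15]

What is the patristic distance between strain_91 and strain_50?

6.09

The path runs strain_91 → … → MRCA → … → strain_50; the MRCA is the root of the tree.
Branch lengths along that path: 0.64 + 1.03 + 0.27 + 0.94 + 0.80 + 1.30 + 0.07 + 0.95 + 0.09 = 6.09.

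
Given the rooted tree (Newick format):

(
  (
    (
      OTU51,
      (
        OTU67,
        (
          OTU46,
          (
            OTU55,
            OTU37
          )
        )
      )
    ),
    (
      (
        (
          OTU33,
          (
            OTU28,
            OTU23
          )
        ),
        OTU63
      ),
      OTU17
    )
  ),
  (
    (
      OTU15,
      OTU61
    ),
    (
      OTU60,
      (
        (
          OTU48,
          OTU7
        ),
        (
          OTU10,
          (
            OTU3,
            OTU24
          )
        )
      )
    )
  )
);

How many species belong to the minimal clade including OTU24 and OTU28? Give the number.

The MRCA of OTU24 and OTU28 is the root, so the clade is the entire tree.
That clade contains 18 terminal taxa: OTU10, OTU15, OTU17, OTU23, OTU24, OTU28, OTU3, OTU33, OTU37, OTU46, OTU48, OTU51, OTU55, OTU60, OTU61, OTU63, OTU67, OTU7.

18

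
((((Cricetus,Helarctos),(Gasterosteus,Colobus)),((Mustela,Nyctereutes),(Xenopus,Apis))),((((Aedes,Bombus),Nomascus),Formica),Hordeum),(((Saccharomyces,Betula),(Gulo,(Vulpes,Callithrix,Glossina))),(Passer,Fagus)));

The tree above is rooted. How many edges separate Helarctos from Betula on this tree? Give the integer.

8

The MRCA of Helarctos and Betula is the root of the tree.
From Helarctos up to that node: 4 branches. From Betula up to the same node: 4 branches. Total: 4 + 4 = 8.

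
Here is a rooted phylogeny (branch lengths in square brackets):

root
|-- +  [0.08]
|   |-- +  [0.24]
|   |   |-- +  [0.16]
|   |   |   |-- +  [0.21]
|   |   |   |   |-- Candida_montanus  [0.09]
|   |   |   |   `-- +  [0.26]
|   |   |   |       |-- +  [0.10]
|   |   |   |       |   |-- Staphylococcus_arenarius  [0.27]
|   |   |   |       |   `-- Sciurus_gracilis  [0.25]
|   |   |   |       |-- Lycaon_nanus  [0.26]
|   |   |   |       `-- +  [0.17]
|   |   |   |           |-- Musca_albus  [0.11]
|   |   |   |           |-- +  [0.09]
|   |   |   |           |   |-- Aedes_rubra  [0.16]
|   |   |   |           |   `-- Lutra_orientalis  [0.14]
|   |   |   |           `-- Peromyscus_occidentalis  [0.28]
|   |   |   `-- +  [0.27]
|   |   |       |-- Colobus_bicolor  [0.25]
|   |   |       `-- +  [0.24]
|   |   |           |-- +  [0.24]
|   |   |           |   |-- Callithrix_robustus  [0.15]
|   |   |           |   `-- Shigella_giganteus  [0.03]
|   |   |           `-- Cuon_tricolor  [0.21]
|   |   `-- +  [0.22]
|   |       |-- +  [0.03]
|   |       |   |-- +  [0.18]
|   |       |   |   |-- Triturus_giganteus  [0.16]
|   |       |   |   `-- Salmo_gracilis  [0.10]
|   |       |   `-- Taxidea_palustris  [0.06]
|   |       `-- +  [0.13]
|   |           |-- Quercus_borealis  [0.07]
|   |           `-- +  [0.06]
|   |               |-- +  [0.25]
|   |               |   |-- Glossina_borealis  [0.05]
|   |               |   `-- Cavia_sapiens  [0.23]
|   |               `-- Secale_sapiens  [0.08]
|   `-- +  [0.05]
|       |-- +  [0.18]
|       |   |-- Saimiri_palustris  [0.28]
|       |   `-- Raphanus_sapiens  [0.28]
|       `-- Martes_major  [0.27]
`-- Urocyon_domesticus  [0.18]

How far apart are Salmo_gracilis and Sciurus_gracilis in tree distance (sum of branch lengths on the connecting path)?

The path runs Salmo_gracilis → … → MRCA → … → Sciurus_gracilis; the MRCA is the node subtending (((Candida_montanus,((Staphylococcus_arenarius,Sciurus_gracilis),Lycaon_nanus,(Musca_albus,(Aedes_rubra,Lutra_orientalis),Peromyscus_occidentalis))),(Colobus_bicolor,((Callithrix_robustus,Shigella_giganteus),Cuon_tricolor))),(((Triturus_giganteus,Salmo_gracilis),Taxidea_palustris),(Quercus_borealis,((Glossina_borealis,Cavia_sapiens),Secale_sapiens)))).
Branch lengths along that path: 0.10 + 0.18 + 0.03 + 0.22 + 0.16 + 0.21 + 0.26 + 0.10 + 0.25 = 1.51.

1.51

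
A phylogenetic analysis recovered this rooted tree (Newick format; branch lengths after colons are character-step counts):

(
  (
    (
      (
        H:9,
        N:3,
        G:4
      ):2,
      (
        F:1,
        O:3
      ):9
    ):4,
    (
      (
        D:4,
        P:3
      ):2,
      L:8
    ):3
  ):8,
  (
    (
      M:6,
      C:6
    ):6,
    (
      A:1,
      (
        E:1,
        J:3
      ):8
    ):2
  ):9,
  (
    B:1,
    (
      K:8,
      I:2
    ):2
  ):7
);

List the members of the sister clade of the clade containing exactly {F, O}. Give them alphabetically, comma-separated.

The clade containing exactly {F, O} attaches to the tree at the node subtending ((H,N,G),(F,O)).
The other lineage descending from that same node — the sister group — is (H,N,G); its 3 tips in alphabetical order are the answer.

G, H, N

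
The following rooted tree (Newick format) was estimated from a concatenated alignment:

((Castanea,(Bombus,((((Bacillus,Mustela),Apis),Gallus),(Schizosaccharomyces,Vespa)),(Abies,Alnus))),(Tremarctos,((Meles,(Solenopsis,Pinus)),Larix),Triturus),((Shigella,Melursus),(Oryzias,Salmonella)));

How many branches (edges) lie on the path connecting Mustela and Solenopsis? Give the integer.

12

The MRCA of Mustela and Solenopsis is the root of the tree.
From Mustela up to that node: 7 branches. From Solenopsis up to the same node: 5 branches. Total: 7 + 5 = 12.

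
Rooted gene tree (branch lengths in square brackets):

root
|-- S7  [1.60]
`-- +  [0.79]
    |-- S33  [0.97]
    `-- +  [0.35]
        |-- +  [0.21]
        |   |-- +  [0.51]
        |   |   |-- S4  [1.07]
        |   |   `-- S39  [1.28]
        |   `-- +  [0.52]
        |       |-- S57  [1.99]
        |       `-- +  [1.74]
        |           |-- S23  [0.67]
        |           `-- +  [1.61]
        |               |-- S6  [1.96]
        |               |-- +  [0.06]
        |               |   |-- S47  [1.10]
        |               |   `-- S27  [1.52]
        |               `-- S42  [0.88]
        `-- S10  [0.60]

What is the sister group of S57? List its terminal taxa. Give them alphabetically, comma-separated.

S23, S27, S42, S47, S6

S57 attaches to the tree at the node subtending (S57,(S23,(S6,(S47,S27),S42))).
The other lineage descending from that same node — the sister group — is (S23,(S6,(S47,S27),S42)); its 5 tips in alphabetical order are the answer.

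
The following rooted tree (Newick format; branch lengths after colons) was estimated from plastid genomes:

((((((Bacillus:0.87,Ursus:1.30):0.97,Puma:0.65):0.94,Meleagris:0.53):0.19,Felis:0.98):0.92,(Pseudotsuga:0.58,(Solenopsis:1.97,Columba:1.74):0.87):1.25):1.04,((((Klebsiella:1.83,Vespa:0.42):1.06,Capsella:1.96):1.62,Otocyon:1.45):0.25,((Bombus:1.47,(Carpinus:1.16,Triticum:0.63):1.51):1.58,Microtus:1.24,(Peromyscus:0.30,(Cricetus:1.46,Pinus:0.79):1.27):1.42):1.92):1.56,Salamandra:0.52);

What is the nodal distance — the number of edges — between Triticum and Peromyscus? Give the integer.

The MRCA of Triticum and Peromyscus is the node subtending ((Bombus,(Carpinus,Triticum)),Microtus,(Peromyscus,(Cricetus,Pinus))).
From Triticum up to that node: 3 branches. From Peromyscus up to the same node: 2 branches. Total: 3 + 2 = 5.

5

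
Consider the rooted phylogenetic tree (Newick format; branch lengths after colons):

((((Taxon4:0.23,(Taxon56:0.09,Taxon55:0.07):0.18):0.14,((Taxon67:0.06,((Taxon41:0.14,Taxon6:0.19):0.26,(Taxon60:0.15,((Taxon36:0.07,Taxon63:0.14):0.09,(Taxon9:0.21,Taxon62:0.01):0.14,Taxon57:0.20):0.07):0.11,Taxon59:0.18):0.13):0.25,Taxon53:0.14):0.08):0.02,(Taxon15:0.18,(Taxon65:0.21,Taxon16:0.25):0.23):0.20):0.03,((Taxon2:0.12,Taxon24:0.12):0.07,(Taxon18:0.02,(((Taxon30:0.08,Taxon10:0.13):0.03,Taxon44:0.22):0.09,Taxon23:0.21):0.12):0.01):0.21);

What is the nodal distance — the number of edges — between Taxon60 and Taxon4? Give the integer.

The MRCA of Taxon60 and Taxon4 is the node subtending ((Taxon4,(Taxon56,Taxon55)),((Taxon67,((Taxon41,Taxon6),(Taxon60,((Taxon36,Taxon63),(Taxon9,Taxon62),Taxon57)),Taxon59)),Taxon53)).
From Taxon60 up to that node: 5 branches. From Taxon4 up to the same node: 2 branches. Total: 5 + 2 = 7.

7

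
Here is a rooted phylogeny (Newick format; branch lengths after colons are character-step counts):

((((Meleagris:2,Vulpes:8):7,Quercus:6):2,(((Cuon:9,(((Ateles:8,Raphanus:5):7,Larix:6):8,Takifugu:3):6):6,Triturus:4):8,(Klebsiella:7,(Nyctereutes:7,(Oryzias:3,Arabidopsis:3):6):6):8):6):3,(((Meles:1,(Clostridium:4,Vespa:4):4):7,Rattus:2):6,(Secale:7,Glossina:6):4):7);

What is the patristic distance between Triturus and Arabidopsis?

The path runs Triturus → … → MRCA → … → Arabidopsis; the MRCA is the node subtending (((Cuon,(((Ateles,Raphanus),Larix),Takifugu)),Triturus),(Klebsiella,(Nyctereutes,(Oryzias,Arabidopsis)))).
Branch lengths along that path: 4 + 8 + 8 + 6 + 6 + 3 = 35.

35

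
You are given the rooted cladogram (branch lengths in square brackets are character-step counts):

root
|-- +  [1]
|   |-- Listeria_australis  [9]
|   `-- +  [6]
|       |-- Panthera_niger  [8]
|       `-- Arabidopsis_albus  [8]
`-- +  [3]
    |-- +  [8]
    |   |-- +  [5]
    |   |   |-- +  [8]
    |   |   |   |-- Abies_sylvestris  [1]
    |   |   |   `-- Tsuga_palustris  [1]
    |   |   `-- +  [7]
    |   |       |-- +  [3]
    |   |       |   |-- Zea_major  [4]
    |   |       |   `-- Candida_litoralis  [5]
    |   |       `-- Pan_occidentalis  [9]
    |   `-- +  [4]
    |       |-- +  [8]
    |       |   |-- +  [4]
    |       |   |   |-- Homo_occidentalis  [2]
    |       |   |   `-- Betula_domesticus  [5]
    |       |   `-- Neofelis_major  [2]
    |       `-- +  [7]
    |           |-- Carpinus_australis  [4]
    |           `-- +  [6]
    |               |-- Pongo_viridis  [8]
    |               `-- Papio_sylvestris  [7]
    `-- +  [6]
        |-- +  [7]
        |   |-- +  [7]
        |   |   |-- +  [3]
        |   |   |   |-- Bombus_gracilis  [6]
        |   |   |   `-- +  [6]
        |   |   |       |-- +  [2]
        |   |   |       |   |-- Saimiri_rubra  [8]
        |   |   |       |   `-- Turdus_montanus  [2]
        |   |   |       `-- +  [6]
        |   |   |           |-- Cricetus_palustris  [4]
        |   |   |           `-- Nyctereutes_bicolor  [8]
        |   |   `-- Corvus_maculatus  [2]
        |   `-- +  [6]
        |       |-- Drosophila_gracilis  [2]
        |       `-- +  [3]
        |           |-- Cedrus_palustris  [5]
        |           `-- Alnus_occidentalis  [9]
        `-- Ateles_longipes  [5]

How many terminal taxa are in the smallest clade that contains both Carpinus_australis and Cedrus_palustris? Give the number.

21

The MRCA of Carpinus_australis and Cedrus_palustris is the node subtending ((((Abies_sylvestris,Tsuga_palustris),((Zea_major,Candida_litoralis),Pan_occidentalis)),(((Homo_occidentalis,Betula_domesticus),Neofelis_major),(Carpinus_australis,(Pongo_viridis,Papio_sylvestris)))),((((Bombus_gracilis,((Saimiri_rubra,Turdus_montanus),(Cricetus_palustris,Nyctereutes_bicolor))),Corvus_maculatus),(Drosophila_gracilis,(Cedrus_palustris,Alnus_occidentalis))),Ateles_longipes)).
That clade contains 21 terminal taxa: Abies_sylvestris, Alnus_occidentalis, Ateles_longipes, Betula_domesticus, Bombus_gracilis, Candida_litoralis, Carpinus_australis, Cedrus_palustris, Corvus_maculatus, Cricetus_palustris, Drosophila_gracilis, Homo_occidentalis, Neofelis_major, Nyctereutes_bicolor, Pan_occidentalis, Papio_sylvestris, Pongo_viridis, Saimiri_rubra, Tsuga_palustris, Turdus_montanus, Zea_major.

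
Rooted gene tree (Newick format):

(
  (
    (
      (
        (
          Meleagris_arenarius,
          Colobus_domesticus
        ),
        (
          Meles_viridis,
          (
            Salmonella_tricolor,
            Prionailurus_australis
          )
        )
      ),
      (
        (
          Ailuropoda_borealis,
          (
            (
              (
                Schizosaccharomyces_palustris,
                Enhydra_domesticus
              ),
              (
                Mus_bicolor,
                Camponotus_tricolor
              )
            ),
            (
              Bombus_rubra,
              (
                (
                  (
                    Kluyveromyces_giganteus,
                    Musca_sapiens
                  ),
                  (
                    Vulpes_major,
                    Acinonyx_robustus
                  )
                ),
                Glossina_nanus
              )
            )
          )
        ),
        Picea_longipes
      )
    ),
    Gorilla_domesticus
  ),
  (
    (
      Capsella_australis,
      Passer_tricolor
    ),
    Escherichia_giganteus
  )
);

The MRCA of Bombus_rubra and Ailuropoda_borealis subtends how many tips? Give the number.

11

The MRCA of Bombus_rubra and Ailuropoda_borealis is the node subtending (Ailuropoda_borealis,(((Schizosaccharomyces_palustris,Enhydra_domesticus),(Mus_bicolor,Camponotus_tricolor)),(Bombus_rubra,(((Kluyveromyces_giganteus,Musca_sapiens),(Vulpes_major,Acinonyx_robustus)),Glossina_nanus)))).
That clade contains 11 terminal taxa: Acinonyx_robustus, Ailuropoda_borealis, Bombus_rubra, Camponotus_tricolor, Enhydra_domesticus, Glossina_nanus, Kluyveromyces_giganteus, Mus_bicolor, Musca_sapiens, Schizosaccharomyces_palustris, Vulpes_major.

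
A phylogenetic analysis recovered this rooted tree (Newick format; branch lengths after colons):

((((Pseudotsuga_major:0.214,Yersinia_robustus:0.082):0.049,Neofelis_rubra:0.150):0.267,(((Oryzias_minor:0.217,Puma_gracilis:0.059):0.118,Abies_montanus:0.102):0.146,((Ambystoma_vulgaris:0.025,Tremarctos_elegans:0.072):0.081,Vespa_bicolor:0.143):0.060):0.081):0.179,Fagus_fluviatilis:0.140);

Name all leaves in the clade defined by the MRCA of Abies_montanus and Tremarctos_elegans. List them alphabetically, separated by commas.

Abies_montanus, Ambystoma_vulgaris, Oryzias_minor, Puma_gracilis, Tremarctos_elegans, Vespa_bicolor

Tracing Abies_montanus: it sits inside ((Oryzias_minor,Puma_gracilis),Abies_montanus).
Tracing Tremarctos_elegans: it sits inside (Ambystoma_vulgaris,Tremarctos_elegans).
The smallest clade enclosing both is (((Oryzias_minor,Puma_gracilis),Abies_montanus),((Ambystoma_vulgaris,Tremarctos_elegans),Vespa_bicolor)); the answer is its 6 terminal taxa in alphabetical order.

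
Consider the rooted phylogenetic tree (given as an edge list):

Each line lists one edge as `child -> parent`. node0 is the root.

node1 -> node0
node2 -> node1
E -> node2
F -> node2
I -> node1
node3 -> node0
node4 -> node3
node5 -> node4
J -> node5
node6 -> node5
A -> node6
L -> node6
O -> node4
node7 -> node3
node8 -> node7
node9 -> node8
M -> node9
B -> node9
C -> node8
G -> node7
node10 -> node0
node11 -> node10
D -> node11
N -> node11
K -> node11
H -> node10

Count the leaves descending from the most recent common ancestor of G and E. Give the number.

The MRCA of G and E is the root, so the clade is the entire tree.
That clade contains 15 terminal taxa: A, B, C, D, E, F, G, H, I, J, K, L, M, N, O.

15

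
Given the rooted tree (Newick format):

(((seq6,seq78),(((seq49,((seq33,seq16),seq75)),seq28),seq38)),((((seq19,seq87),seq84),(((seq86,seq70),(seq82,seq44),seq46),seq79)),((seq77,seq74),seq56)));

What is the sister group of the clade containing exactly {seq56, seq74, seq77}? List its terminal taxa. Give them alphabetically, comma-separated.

The clade containing exactly {seq56, seq74, seq77} attaches to the tree at the node subtending ((((seq19,seq87),seq84),(((seq86,seq70),(seq82,seq44),seq46),seq79)),((seq77,seq74),seq56)).
The other lineage descending from that same node — the sister group — is (((seq19,seq87),seq84),(((seq86,seq70),(seq82,seq44),seq46),seq79)); its 9 tips in alphabetical order are the answer.

seq19, seq44, seq46, seq70, seq79, seq82, seq84, seq86, seq87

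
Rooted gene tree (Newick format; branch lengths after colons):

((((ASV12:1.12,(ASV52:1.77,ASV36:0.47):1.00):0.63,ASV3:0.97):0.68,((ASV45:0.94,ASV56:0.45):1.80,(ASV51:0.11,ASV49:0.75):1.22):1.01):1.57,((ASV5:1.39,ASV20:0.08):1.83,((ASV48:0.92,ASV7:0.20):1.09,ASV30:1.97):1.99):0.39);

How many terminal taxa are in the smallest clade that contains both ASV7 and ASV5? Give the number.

The MRCA of ASV7 and ASV5 is the node subtending ((ASV5,ASV20),((ASV48,ASV7),ASV30)).
That clade contains 5 terminal taxa: ASV20, ASV30, ASV48, ASV5, ASV7.

5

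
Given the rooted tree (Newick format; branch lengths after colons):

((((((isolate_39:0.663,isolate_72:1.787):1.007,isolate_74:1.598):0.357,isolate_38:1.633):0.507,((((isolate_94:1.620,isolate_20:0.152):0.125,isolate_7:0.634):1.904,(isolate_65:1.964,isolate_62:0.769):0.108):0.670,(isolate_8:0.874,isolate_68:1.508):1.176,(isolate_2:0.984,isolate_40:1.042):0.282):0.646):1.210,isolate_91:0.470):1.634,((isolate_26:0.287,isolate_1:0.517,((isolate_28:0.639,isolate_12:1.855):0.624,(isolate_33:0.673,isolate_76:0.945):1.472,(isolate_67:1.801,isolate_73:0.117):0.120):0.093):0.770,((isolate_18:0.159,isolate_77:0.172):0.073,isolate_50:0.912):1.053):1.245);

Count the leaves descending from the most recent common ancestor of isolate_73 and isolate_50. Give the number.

The MRCA of isolate_73 and isolate_50 is the node subtending ((isolate_26,isolate_1,((isolate_28,isolate_12),(isolate_33,isolate_76),(isolate_67,isolate_73))),((isolate_18,isolate_77),isolate_50)).
That clade contains 11 terminal taxa: isolate_1, isolate_12, isolate_18, isolate_26, isolate_28, isolate_33, isolate_50, isolate_67, isolate_73, isolate_76, isolate_77.

11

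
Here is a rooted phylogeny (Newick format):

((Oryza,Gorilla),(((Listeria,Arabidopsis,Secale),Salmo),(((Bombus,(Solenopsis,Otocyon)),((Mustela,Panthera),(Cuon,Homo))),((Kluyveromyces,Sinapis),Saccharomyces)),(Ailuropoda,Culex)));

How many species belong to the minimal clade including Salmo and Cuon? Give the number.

16

The MRCA of Salmo and Cuon is the node subtending (((Listeria,Arabidopsis,Secale),Salmo),(((Bombus,(Solenopsis,Otocyon)),((Mustela,Panthera),(Cuon,Homo))),((Kluyveromyces,Sinapis),Saccharomyces)),(Ailuropoda,Culex)).
That clade contains 16 terminal taxa: Ailuropoda, Arabidopsis, Bombus, Culex, Cuon, Homo, Kluyveromyces, Listeria, Mustela, Otocyon, Panthera, Saccharomyces, Salmo, Secale, Sinapis, Solenopsis.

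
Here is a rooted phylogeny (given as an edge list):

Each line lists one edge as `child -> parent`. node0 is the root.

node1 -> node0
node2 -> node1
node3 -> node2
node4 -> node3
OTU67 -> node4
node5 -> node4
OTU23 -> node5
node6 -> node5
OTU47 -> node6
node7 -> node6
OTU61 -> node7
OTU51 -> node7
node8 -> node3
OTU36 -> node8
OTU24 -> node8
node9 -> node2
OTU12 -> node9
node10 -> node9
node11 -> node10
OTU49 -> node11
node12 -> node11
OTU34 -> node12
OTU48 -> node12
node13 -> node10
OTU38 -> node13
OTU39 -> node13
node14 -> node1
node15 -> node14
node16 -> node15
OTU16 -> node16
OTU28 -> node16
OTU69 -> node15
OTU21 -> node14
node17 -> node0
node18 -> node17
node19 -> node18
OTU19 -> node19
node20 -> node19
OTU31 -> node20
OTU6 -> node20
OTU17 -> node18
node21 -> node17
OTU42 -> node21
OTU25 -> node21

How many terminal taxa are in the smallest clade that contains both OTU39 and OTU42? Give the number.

23

The MRCA of OTU39 and OTU42 is the root, so the clade is the entire tree.
That clade contains 23 terminal taxa: OTU12, OTU16, OTU17, OTU19, OTU21, OTU23, OTU24, OTU25, OTU28, OTU31, OTU34, OTU36, OTU38, OTU39, OTU42, OTU47, OTU48, OTU49, OTU51, OTU6, OTU61, OTU67, OTU69.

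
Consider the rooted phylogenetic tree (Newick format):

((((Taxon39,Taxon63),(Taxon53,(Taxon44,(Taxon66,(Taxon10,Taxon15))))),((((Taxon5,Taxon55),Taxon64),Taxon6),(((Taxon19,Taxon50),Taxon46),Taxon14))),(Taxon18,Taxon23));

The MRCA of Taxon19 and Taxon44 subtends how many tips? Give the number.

The MRCA of Taxon19 and Taxon44 is the node subtending (((Taxon39,Taxon63),(Taxon53,(Taxon44,(Taxon66,(Taxon10,Taxon15))))),((((Taxon5,Taxon55),Taxon64),Taxon6),(((Taxon19,Taxon50),Taxon46),Taxon14))).
That clade contains 15 terminal taxa: Taxon10, Taxon14, Taxon15, Taxon19, Taxon39, Taxon44, Taxon46, Taxon5, Taxon50, Taxon53, Taxon55, Taxon6, Taxon63, Taxon64, Taxon66.

15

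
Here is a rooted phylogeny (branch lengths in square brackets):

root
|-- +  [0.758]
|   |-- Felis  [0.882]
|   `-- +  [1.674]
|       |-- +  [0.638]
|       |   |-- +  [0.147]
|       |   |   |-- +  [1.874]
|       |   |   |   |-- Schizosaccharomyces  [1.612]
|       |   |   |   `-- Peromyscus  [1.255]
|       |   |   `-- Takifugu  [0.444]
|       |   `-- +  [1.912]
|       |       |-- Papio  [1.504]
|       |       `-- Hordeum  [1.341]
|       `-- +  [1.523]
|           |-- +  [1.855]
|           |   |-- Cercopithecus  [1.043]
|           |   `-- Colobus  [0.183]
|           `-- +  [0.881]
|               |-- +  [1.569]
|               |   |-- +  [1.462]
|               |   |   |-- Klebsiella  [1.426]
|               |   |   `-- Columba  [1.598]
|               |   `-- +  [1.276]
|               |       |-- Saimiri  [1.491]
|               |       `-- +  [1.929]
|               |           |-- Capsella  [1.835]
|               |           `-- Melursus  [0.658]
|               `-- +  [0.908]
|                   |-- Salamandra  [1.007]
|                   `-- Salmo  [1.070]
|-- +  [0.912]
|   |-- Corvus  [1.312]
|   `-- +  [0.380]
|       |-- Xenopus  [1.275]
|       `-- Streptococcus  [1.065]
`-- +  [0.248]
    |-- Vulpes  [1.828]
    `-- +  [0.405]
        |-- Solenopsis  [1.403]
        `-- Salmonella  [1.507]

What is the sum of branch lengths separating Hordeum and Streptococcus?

8.680

The path runs Hordeum → … → MRCA → … → Streptococcus; the MRCA is the root of the tree.
Branch lengths along that path: 1.341 + 1.912 + 0.638 + 1.674 + 0.758 + 0.912 + 0.380 + 1.065 = 8.680.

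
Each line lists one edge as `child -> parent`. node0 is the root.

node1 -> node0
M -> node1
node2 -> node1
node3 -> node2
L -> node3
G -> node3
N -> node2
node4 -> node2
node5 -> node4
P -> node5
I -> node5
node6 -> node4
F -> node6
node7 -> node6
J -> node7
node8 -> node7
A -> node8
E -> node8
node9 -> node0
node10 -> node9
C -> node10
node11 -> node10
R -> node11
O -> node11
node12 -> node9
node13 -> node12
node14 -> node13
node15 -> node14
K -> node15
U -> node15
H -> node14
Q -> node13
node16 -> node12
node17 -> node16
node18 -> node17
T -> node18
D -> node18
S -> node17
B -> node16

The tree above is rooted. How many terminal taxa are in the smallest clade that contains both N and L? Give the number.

9

The MRCA of N and L is the node subtending ((L,G),N,((P,I),(F,(J,(A,E))))).
That clade contains 9 terminal taxa: A, E, F, G, I, J, L, N, P.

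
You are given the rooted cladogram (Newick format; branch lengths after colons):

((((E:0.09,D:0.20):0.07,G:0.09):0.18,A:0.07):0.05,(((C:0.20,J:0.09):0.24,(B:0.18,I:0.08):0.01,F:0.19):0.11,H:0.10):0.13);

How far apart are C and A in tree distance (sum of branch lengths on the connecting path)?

0.80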